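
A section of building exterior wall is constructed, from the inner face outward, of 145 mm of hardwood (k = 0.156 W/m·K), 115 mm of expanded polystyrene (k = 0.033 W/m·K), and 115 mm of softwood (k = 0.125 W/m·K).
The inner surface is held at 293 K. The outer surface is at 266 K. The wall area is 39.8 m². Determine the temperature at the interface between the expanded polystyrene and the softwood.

Using the resistance-network approach (series):
R_hardwood = L/(kA) = 0.145/(0.156×39.8) = 0.02335 K/W
R_expanded polystyrene = L/(kA) = 0.115/(0.033×39.8) = 0.08756 K/W
R_softwood = L/(kA) = 0.115/(0.125×39.8) = 0.02312 K/W
R_total = 0.134 K/W;  Q = ΔT/R_total = 27/0.134 = 201.4 W
T_interface = T_inner − Q·ΣR(inner→interface) = 293 − 201×0.1109

T ≈ 271 K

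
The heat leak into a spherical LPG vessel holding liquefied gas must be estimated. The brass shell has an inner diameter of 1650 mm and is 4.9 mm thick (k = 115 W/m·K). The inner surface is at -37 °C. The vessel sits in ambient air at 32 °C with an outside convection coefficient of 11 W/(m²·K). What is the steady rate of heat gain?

Q ≈ 6570 W

Radial (spherical) resistances in series:
R_brass shell = (1/0.825 − 1/0.8299)/(4π×115) = 4.952×10^-6 K/W
R_outer film = 1/(h·4πr_o²) = 1/(11×4π×0.8299²) = 0.0105 K/W
R_total = 0.01051 K/W
Q = ΔT/R_total = 69/0.01051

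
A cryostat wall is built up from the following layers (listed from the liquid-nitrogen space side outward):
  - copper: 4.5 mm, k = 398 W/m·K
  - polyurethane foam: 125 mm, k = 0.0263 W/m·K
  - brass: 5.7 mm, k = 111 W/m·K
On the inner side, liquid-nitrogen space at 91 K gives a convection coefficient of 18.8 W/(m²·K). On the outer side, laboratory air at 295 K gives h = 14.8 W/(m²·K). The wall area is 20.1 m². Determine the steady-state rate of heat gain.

Q ≈ 841 W

Series thermal resistances:
R_inner film = 1/(h_i·A) = 1/(18.8×20.1) = 0.002646 K/W
R_copper = L/(kA) = 0.0045/(398×20.1) = 5.625×10^-7 K/W
R_polyurethane foam = L/(kA) = 0.125/(0.0263×20.1) = 0.2365 K/W
R_brass = L/(kA) = 0.0057/(111×20.1) = 2.555×10^-6 K/W
R_outer film = 1/(h_o·A) = 1/(14.8×20.1) = 0.003362 K/W
R_total = 0.2425 K/W
Q = ΔT / R_total = 204 / 0.2425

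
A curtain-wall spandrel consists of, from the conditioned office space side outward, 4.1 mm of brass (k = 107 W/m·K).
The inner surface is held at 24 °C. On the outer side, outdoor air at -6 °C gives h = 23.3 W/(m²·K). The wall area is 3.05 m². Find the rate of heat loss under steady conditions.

Q ≈ 2130 W

Using the resistance-network approach (series):
R_brass = L/(kA) = 0.0041/(107×3.05) = 1.256×10^-5 K/W
R_outer film = 1/(h_o·A) = 1/(23.3×3.05) = 0.01407 K/W
R_total = 0.01408 K/W
Q = ΔT / R_total = 30 / 0.01408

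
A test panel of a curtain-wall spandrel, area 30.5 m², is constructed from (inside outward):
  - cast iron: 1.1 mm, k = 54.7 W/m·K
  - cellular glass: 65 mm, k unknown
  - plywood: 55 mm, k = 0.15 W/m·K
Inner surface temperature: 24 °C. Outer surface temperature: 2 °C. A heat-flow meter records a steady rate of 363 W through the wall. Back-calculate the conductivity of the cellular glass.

k ≈ 0.0439 W/(m·K)

Thermal resistances in series:
R_cast iron = L/(kA) = 0.0011/(54.7×30.5) = 6.593×10^-7 K/W
R_plywood = L/(kA) = 0.055/(0.15×30.5) = 0.01202 K/W
Sum of known resistances R_other = 0.01202 K/W
Total R = ΔT/Q = 22/363 = 0.06061 K/W
R_cellular glass = R_total − R_other = 0.04858 K/W
k = L/(R·A) = 0.065/(0.04858×30.5)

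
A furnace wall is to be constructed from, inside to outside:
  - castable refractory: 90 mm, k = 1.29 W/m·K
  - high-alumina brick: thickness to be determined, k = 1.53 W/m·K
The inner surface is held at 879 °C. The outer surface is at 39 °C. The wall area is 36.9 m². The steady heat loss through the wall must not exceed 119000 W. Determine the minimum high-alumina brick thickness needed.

L ≈ 292 mm

Series thermal resistances:
R_castable refractory = L/(kA) = 0.09/(1.29×36.9) = 0.001891 K/W
Sum of the known resistances R_other = 0.001891 K/W
Required total resistance R_tot = ΔT/Q_allow = 840/119000 = 0.007059 K/W
R_high-alumina brick = R_tot − R_other = 0.005168 K/W
L = R·k·A = 0.005168×1.53×36.9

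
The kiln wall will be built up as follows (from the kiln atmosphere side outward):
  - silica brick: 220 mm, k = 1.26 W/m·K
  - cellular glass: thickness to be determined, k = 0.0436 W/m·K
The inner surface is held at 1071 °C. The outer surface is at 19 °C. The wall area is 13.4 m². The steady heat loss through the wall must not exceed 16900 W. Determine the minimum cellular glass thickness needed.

Model the wall as resistances in series:
R_silica brick = L/(kA) = 0.22/(1.26×13.4) = 0.01303 K/W
Sum of the known resistances R_other = 0.01303 K/W
Required total resistance R_tot = ΔT/Q_allow = 1052/16900 = 0.06225 K/W
R_cellular glass = R_tot − R_other = 0.04922 K/W
L = R·k·A = 0.04922×0.0436×13.4

L ≈ 28.8 mm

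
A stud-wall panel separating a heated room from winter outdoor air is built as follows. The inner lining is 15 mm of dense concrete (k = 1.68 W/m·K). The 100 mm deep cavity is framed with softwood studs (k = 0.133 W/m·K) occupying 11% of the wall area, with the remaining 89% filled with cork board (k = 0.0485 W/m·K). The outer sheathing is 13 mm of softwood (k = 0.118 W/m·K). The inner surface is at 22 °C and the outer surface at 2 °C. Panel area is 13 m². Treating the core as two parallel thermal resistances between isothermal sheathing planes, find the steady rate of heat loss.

Q ≈ 141 W

Sheathing layers in series; stud and cavity paths in parallel between them.
R_inner = 0.015/(1.68×13) = 6.868×10^-4 K/W
R_stud  = 0.1/(0.133×0.11×13) = 0.5258 K/W
R_cav   = 0.1/(0.0485×0.89×13) = 0.1782 K/W
1/R_core = 1/R_stud + 1/R_cav → R_core = 0.1331 K/W
R_outer = 0.013/(0.118×13) = 0.008475 K/W
R_total = 0.1423 K/W
Q = ΔT/R_total = 20/0.1423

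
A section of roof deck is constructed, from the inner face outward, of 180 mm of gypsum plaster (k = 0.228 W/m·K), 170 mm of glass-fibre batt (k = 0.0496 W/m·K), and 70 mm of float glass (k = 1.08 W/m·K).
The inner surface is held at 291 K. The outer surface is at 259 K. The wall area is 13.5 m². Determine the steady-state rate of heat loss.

Model the wall as resistances in series:
R_gypsum plaster = L/(kA) = 0.18/(0.228×13.5) = 0.05848 K/W
R_glass-fibre batt = L/(kA) = 0.17/(0.0496×13.5) = 0.2539 K/W
R_float glass = L/(kA) = 0.07/(1.08×13.5) = 0.004801 K/W
R_total = 0.3172 K/W
Q = ΔT / R_total = 32 / 0.3172

Q ≈ 101 W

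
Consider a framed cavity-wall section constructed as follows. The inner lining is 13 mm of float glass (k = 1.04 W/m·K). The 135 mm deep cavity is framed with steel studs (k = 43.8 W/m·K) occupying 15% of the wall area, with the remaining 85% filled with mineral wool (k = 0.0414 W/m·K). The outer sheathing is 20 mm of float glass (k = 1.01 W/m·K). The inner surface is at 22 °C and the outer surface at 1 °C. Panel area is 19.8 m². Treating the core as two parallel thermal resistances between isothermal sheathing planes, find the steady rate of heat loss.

Sheathing layers in series; stud and cavity paths in parallel between them.
R_inner = 0.013/(1.04×19.8) = 6.313×10^-4 K/W
R_stud  = 0.135/(43.8×0.15×19.8) = 0.001038 K/W
R_cav   = 0.135/(0.0414×0.85×19.8) = 0.1938 K/W
1/R_core = 1/R_stud + 1/R_cav → R_core = 0.001032 K/W
R_outer = 0.02/(1.01×19.8) = 0.001 K/W
R_total = 0.002664 K/W
Q = ΔT/R_total = 21/0.002664

Q ≈ 7880 W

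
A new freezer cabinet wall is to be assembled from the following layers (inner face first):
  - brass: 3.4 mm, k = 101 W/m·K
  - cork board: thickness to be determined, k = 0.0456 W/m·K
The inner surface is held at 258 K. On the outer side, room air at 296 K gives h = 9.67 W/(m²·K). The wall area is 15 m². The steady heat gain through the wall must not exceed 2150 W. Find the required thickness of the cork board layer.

L ≈ 7.37 mm

Treating each layer as a thermal resistance in series:
R_brass = L/(kA) = 0.0034/(101×15) = 2.244×10^-6 K/W
R_outer film = 1/(h_o·A) = 1/(9.67×15) = 0.006894 K/W
Sum of the known resistances R_other = 0.006896 K/W
Required total resistance R_tot = ΔT/Q_allow = 38/2150 = 0.01767 K/W
R_cork board = R_tot − R_other = 0.01078 K/W
L = R·k·A = 0.01078×0.0456×15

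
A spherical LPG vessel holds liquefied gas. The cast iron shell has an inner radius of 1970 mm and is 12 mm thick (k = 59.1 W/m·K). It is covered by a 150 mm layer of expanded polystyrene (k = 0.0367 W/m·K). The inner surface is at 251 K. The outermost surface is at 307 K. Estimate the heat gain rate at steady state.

Q ≈ 728 W

Each spherical layer contributes R = (1/r_i − 1/r_o)/(4πk):
R_cast iron shell = (1/1.97 − 1/1.982)/(4π×59.1) = 4.138×10^-6 K/W
R_expanded polystyrene = (1/1.982 − 1/2.132)/(4π×0.0367) = 0.07697 K/W
R_total = 0.07697 K/W
Q = ΔT/R_total = 56/0.07697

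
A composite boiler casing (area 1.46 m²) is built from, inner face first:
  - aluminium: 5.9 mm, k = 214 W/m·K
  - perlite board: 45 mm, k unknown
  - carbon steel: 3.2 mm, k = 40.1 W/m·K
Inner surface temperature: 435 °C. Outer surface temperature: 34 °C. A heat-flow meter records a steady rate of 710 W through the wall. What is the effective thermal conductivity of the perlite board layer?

k ≈ 0.0546 W/(m·K)

Treating each layer as a thermal resistance in series:
R_aluminium = L/(kA) = 0.0059/(214×1.46) = 1.888×10^-5 K/W
R_carbon steel = L/(kA) = 0.0032/(40.1×1.46) = 5.466×10^-5 K/W
Sum of known resistances R_other = 7.354×10^-5 K/W
Total R = ΔT/Q = 401/710 = 0.5648 K/W
R_perlite board = R_total − R_other = 0.5647 K/W
k = L/(R·A) = 0.045/(0.5647×1.46)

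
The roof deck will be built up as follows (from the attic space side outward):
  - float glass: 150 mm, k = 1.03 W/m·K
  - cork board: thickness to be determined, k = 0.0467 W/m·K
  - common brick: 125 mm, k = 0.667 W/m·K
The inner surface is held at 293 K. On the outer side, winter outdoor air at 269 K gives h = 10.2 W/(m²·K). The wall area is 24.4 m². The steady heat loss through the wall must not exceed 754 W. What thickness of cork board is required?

Thermal resistances in series:
R_float glass = L/(kA) = 0.15/(1.03×24.4) = 0.005968 K/W
R_common brick = L/(kA) = 0.125/(0.667×24.4) = 0.007681 K/W
R_outer film = 1/(h_o·A) = 1/(10.2×24.4) = 0.004018 K/W
Sum of the known resistances R_other = 0.01767 K/W
Required total resistance R_tot = ΔT/Q_allow = 24/754 = 0.03183 K/W
R_cork board = R_tot − R_other = 0.01416 K/W
L = R·k·A = 0.01416×0.0467×24.4

L ≈ 16.1 mm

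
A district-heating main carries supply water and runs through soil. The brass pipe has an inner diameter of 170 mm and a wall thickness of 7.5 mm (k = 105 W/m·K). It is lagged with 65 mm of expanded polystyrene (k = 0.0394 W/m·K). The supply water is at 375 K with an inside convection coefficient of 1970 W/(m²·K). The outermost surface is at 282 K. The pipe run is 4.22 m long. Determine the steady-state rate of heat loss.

Q ≈ 182 W

Radial resistances (cylindrical: R_cond = ln(r_o/r_i)/(2πkL), R_conv = 1/(h·2πrL)):
R_inner film = 1/(h_i·2πr₁L) = 1/(1970×2π×0.085×4.22) = 2.252×10^-4 K/W
R_brass pipe wall = ln(92.5/85)/(2π×105×4.22) = 3.037×10^-5 K/W
R_expanded polystyrene = ln(157.5/92.5)/(2π×0.0394×4.22) = 0.5094 K/W
R_total = 0.5097 K/W
Q = ΔT/R_total = 93/0.5097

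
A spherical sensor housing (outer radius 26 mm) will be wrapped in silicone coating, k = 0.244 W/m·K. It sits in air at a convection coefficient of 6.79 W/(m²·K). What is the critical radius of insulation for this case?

r_cr ≈ 71.9 mm

For a sphere r_cr = 2k/h = 2×0.244/6.79
r_cr = 71.9 mm; since the bare radius (26 mm) is below r_cr, adding a thin layer of insulation will *increase* heat loss.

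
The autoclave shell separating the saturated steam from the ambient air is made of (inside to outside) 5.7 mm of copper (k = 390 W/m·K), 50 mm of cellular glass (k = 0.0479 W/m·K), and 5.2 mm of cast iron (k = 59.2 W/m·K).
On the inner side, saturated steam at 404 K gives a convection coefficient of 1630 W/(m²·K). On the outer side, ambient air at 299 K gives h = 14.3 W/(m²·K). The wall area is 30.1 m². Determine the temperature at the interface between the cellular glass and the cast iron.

T ≈ 306 K

Treating each layer as a thermal resistance in series:
R_inner film = 1/(h_i·A) = 1/(1630×30.1) = 2.038×10^-5 K/W
R_copper = L/(kA) = 0.0057/(390×30.1) = 4.856×10^-7 K/W
R_cellular glass = L/(kA) = 0.05/(0.0479×30.1) = 0.03468 K/W
R_cast iron = L/(kA) = 0.0052/(59.2×30.1) = 2.918×10^-6 K/W
R_outer film = 1/(h_o·A) = 1/(14.3×30.1) = 0.002323 K/W
R_total = 0.03703 K/W;  Q = ΔT/R_total = 105/0.03703 = 2836 W
T_interface = T_inner − Q·ΣR(inner→interface) = 404 − 2840×0.0347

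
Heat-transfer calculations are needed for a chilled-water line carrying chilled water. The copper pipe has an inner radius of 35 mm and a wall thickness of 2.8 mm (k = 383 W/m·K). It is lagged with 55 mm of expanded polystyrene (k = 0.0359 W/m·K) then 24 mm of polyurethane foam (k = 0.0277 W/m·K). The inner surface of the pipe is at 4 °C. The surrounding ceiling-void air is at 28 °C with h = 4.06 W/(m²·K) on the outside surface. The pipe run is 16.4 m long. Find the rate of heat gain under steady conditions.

For a radial system each layer contributes R = ln(r_out/r_in)/(2πkL); films add R = 1/(hA).
R_copper pipe wall = ln(37.8/35)/(2π×383×16.4) = 1.95×10^-6 K/W
R_expanded polystyrene = ln(92.8/37.8)/(2π×0.0359×16.4) = 0.2428 K/W
R_polyurethane foam = ln(116.8/92.8)/(2π×0.0277×16.4) = 0.08059 K/W
R_outer film = 1/(h_o·2πr_oL) = 1/(4.06×2π×0.1168×16.4) = 0.02046 K/W
R_total = 0.3438 K/W
Q = ΔT/R_total = 24/0.3438

Q ≈ 69.8 W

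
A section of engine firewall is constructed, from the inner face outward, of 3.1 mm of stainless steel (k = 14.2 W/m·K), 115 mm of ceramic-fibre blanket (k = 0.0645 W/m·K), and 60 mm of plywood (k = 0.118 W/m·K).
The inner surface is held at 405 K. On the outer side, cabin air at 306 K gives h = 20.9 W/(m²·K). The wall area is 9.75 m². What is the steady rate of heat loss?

Q ≈ 413 W

Treating each layer as a thermal resistance in series:
R_stainless steel = L/(kA) = 0.0031/(14.2×9.75) = 2.239×10^-5 K/W
R_ceramic-fibre blanket = L/(kA) = 0.115/(0.0645×9.75) = 0.1829 K/W
R_plywood = L/(kA) = 0.06/(0.118×9.75) = 0.05215 K/W
R_outer film = 1/(h_o·A) = 1/(20.9×9.75) = 0.004907 K/W
R_total = 0.2399 K/W
Q = ΔT / R_total = 99 / 0.2399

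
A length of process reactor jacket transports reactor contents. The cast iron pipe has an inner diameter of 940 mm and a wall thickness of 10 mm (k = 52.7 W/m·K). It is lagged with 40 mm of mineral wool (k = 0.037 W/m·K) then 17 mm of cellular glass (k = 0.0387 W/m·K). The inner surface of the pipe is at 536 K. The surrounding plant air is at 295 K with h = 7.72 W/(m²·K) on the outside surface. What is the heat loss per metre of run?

q′ ≈ 468 W/m

Per-layer cylindrical resistances, series-summed:
R_cast iron pipe wall = ln(480/470)/(2π×52.7×1) = 6.358×10^-5 K/W
R_mineral wool = ln(520/480)/(2π×0.037×1) = 0.3443 K/W
R_cellular glass = ln(537/520)/(2π×0.0387×1) = 0.1323 K/W
R_outer film = 1/(h_o·2πr_oL) = 1/(7.72×2π×0.537×1) = 0.03839 K/W
R_total = 0.5151 K/W
Q = ΔT/R_total = 241/0.5151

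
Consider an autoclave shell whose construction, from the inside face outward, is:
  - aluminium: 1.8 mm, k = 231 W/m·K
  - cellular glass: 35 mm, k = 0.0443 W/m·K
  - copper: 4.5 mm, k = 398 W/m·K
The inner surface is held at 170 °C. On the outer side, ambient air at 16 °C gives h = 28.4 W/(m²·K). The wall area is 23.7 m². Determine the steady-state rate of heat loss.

Q ≈ 4420 W

Model the wall as resistances in series:
R_aluminium = L/(kA) = 0.0018/(231×23.7) = 3.288×10^-7 K/W
R_cellular glass = L/(kA) = 0.035/(0.0443×23.7) = 0.03334 K/W
R_copper = L/(kA) = 0.0045/(398×23.7) = 4.771×10^-7 K/W
R_outer film = 1/(h_o·A) = 1/(28.4×23.7) = 0.001486 K/W
R_total = 0.03482 K/W
Q = ΔT / R_total = 154 / 0.03482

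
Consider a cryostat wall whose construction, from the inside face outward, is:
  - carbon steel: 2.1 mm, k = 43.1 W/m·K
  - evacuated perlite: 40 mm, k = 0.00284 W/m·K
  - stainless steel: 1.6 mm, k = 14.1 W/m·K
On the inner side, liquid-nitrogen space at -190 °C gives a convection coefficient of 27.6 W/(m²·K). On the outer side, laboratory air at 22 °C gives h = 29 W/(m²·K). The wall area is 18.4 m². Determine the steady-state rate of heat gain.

Q ≈ 276 W

Using the resistance-network approach (series):
R_inner film = 1/(h_i·A) = 1/(27.6×18.4) = 0.001969 K/W
R_carbon steel = L/(kA) = 0.0021/(43.1×18.4) = 2.648×10^-6 K/W
R_evacuated perlite = L/(kA) = 0.04/(0.00284×18.4) = 0.7655 K/W
R_stainless steel = L/(kA) = 0.0016/(14.1×18.4) = 6.167×10^-6 K/W
R_outer film = 1/(h_o·A) = 1/(29×18.4) = 0.001874 K/W
R_total = 0.7693 K/W
Q = ΔT / R_total = 212 / 0.7693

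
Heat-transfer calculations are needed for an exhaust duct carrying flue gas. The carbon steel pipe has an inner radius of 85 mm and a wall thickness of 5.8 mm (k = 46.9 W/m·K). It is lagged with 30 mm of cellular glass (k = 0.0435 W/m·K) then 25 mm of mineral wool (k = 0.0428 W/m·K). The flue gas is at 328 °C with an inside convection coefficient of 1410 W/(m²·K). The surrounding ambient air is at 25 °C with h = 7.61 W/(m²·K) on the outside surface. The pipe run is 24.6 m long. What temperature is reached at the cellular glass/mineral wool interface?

T ≈ 160 °C

Treating each annulus and film as a series resistance:
R_inner film = 1/(h_i·2πr₁L) = 1/(1410×2π×0.085×24.6) = 5.398×10^-5 K/W
R_carbon steel pipe wall = ln(90.8/85)/(2π×46.9×24.6) = 9.106×10^-6 K/W
R_cellular glass = ln(120.8/90.8)/(2π×0.0435×24.6) = 0.04246 K/W
R_mineral wool = ln(145.8/120.8)/(2π×0.0428×24.6) = 0.02843 K/W
R_outer film = 1/(h_o·2πr_oL) = 1/(7.61×2π×0.1458×24.6) = 0.005831 K/W
R_total = 0.07679 K/W
Q = ΔT/R_total = 303/0.07679
Q = 3950 W
T_interface = T_inner − Q·ΣR(inner→interface) = 328 − 3950×0.04252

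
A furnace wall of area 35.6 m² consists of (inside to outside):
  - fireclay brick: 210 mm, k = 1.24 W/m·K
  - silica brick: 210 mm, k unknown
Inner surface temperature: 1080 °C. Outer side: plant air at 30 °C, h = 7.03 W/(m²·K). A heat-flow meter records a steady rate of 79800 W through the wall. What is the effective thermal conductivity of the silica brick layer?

k ≈ 1.34 W/(m·K)

Model the wall as resistances in series:
R_fireclay brick = L/(kA) = 0.21/(1.24×35.6) = 0.004757 K/W
R_outer film = 1/(h_o·A) = 1/(7.03×35.6) = 0.003996 K/W
Sum of known resistances R_other = 0.008753 K/W
Total R = ΔT/Q = 1050/79800 = 0.01316 K/W
R_silica brick = R_total − R_other = 0.004405 K/W
k = L/(R·A) = 0.21/(0.004405×35.6)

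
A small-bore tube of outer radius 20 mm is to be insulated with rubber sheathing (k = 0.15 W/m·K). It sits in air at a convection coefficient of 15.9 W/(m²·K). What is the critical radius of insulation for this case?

For a cylinder r_cr = k/h = 0.15/15.9
r_cr = 9.43 mm; since the bare radius (20 mm) is above r_cr, any added insulation will reduce heat loss.

r_cr ≈ 9.43 mm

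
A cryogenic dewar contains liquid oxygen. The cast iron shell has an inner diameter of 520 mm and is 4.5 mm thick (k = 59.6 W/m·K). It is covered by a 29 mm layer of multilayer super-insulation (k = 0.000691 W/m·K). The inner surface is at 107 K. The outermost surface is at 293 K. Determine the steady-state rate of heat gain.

Q ≈ 4.32 W

For a spherical shell R = (1/r₁ − 1/r₂)/(4πk); film R = 1/(h·4πr²). In series:
R_cast iron shell = (1/0.26 − 1/0.2645)/(4π×59.6) = 8.737×10^-5 K/W
R_multilayer super-insulation = (1/0.2645 − 1/0.2935)/(4π×0.000691) = 43.02 K/W
R_total = 43.02 K/W
Q = ΔT/R_total = 186/43.02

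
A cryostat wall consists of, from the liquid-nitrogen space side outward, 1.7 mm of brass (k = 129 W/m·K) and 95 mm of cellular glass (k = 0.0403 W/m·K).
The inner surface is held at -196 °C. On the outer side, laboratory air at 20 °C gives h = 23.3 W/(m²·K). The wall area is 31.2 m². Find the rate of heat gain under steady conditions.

Q ≈ 2810 W

Series thermal resistances:
R_brass = L/(kA) = 0.0017/(129×31.2) = 4.224×10^-7 K/W
R_cellular glass = L/(kA) = 0.095/(0.0403×31.2) = 0.07556 K/W
R_outer film = 1/(h_o·A) = 1/(23.3×31.2) = 0.001376 K/W
R_total = 0.07693 K/W
Q = ΔT / R_total = 216 / 0.07693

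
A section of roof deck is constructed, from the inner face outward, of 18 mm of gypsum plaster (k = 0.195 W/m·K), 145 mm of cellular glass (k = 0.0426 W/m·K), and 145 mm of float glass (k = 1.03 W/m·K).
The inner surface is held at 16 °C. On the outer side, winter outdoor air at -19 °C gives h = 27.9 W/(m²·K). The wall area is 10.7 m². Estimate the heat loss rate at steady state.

Model the wall as resistances in series:
R_gypsum plaster = L/(kA) = 0.018/(0.195×10.7) = 0.008627 K/W
R_cellular glass = L/(kA) = 0.145/(0.0426×10.7) = 0.3181 K/W
R_float glass = L/(kA) = 0.145/(1.03×10.7) = 0.01316 K/W
R_outer film = 1/(h_o·A) = 1/(27.9×10.7) = 0.00335 K/W
R_total = 0.3432 K/W
Q = ΔT / R_total = 35 / 0.3432

Q ≈ 102 W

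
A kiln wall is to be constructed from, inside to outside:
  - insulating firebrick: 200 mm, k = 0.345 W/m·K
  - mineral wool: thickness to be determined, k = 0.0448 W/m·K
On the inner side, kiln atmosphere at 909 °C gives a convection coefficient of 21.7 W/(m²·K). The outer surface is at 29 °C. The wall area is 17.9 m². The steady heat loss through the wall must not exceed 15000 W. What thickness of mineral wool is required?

Series thermal resistances:
R_inner film = 1/(h_i·A) = 1/(21.7×17.9) = 0.002574 K/W
R_insulating firebrick = L/(kA) = 0.2/(0.345×17.9) = 0.03239 K/W
Sum of the known resistances R_other = 0.03496 K/W
Required total resistance R_tot = ΔT/Q_allow = 880/15000 = 0.05867 K/W
R_mineral wool = R_tot − R_other = 0.02371 K/W
L = R·k·A = 0.02371×0.0448×17.9

L ≈ 19 mm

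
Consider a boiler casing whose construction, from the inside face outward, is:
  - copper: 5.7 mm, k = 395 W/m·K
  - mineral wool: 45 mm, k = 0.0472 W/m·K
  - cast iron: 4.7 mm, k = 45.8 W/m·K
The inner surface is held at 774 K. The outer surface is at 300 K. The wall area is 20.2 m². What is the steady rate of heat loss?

Q ≈ 10000 W

Model the wall as resistances in series:
R_copper = L/(kA) = 0.0057/(395×20.2) = 7.144×10^-7 K/W
R_mineral wool = L/(kA) = 0.045/(0.0472×20.2) = 0.0472 K/W
R_cast iron = L/(kA) = 0.0047/(45.8×20.2) = 5.08×10^-6 K/W
R_total = 0.0472 K/W
Q = ΔT / R_total = 474 / 0.0472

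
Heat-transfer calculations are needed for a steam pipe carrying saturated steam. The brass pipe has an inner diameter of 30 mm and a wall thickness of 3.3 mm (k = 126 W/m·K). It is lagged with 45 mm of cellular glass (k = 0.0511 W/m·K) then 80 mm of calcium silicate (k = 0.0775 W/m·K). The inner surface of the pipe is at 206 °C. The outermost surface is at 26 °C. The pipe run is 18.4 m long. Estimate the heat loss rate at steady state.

Q ≈ 597 W

For a radial system each layer contributes R = ln(r_out/r_in)/(2πkL); films add R = 1/(hA).
R_brass pipe wall = ln(18.3/15)/(2π×126×18.4) = 1.365×10^-5 K/W
R_cellular glass = ln(63.3/18.3)/(2π×0.0511×18.4) = 0.2101 K/W
R_calcium silicate = ln(143.3/63.3)/(2π×0.0775×18.4) = 0.09119 K/W
R_total = 0.3013 K/W
Q = ΔT/R_total = 180/0.3013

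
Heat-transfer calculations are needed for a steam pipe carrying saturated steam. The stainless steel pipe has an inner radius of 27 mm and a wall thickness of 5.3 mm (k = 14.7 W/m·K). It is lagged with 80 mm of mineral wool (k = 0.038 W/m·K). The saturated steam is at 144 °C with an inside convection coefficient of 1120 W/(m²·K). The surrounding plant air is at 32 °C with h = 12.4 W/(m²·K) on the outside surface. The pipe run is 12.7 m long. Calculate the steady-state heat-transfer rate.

Q ≈ 266 W

Treating each annulus and film as a series resistance:
R_inner film = 1/(h_i·2πr₁L) = 1/(1120×2π×0.027×12.7) = 4.144×10^-4 K/W
R_stainless steel pipe wall = ln(32.3/27)/(2π×14.7×12.7) = 1.528×10^-4 K/W
R_mineral wool = ln(112.3/32.3)/(2π×0.038×12.7) = 0.4109 K/W
R_outer film = 1/(h_o·2πr_oL) = 1/(12.4×2π×0.1123×12.7) = 0.008999 K/W
R_total = 0.4205 K/W
Q = ΔT/R_total = 112/0.4205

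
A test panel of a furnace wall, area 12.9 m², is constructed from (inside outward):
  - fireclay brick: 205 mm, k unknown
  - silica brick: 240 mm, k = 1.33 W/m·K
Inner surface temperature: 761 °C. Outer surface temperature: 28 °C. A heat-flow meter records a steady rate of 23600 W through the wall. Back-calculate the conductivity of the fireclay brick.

Series thermal resistances:
R_silica brick = L/(kA) = 0.24/(1.33×12.9) = 0.01399 K/W
Sum of known resistances R_other = 0.01399 K/W
Total R = ΔT/Q = 733/23600 = 0.03106 K/W
R_fireclay brick = R_total − R_other = 0.01707 K/W
k = L/(R·A) = 0.205/(0.01707×12.9)

k ≈ 0.931 W/(m·K)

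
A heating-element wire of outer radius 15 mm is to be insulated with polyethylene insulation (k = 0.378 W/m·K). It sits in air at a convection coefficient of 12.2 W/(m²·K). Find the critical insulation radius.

For a cylinder r_cr = k/h = 0.378/12.2
r_cr = 31 mm; since the bare radius (15 mm) is below r_cr, adding a thin layer of insulation will *increase* heat loss.

r_cr ≈ 31 mm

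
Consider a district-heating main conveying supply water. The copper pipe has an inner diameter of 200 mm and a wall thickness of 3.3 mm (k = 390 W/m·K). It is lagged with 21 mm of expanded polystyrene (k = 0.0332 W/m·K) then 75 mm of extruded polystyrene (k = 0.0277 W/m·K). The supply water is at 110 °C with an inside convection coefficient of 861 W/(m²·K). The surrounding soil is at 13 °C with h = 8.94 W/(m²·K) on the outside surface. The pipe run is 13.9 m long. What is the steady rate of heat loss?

Q ≈ 365 W

Treating each annulus and film as a series resistance:
R_inner film = 1/(h_i·2πr₁L) = 1/(861×2π×0.1×13.9) = 1.33×10^-4 K/W
R_copper pipe wall = ln(103.3/100)/(2π×390×13.9) = 9.532×10^-7 K/W
R_expanded polystyrene = ln(124.3/103.3)/(2π×0.0332×13.9) = 0.06382 K/W
R_extruded polystyrene = ln(199.3/124.3)/(2π×0.0277×13.9) = 0.1952 K/W
R_outer film = 1/(h_o·2πr_oL) = 1/(8.94×2π×0.1993×13.9) = 0.006426 K/W
R_total = 0.2655 K/W
Q = ΔT/R_total = 97/0.2655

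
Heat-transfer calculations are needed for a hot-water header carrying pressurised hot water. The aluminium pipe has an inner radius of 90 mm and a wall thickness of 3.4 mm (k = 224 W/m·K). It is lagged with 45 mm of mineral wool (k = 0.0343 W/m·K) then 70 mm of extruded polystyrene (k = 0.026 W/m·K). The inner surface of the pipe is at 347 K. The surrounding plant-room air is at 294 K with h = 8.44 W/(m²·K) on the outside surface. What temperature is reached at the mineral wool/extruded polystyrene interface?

Per-layer cylindrical resistances, series-summed:
R_aluminium pipe wall = ln(93.4/90)/(2π×224×1) = 2.635×10^-5 K/W
R_mineral wool = ln(138.4/93.4)/(2π×0.0343×1) = 1.825 K/W
R_extruded polystyrene = ln(208.4/138.4)/(2π×0.026×1) = 2.506 K/W
R_outer film = 1/(h_o·2πr_oL) = 1/(8.44×2π×0.2084×1) = 0.09049 K/W
R_total = 4.421 K/W
Q = ΔT/R_total = 53/4.421
Q = 12 W/m
T_interface = T_inner − Q·ΣR(inner→interface) = 347 − 12×1.825

T ≈ 325 K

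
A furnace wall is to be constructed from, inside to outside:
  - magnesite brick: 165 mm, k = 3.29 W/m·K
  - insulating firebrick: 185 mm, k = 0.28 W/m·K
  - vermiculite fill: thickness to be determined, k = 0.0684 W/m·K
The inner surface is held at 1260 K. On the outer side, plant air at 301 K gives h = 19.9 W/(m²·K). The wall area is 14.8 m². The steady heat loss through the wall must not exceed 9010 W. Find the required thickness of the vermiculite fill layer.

L ≈ 55.7 mm

Using the resistance-network approach (series):
R_magnesite brick = L/(kA) = 0.165/(3.29×14.8) = 0.003389 K/W
R_insulating firebrick = L/(kA) = 0.185/(0.28×14.8) = 0.04464 K/W
R_outer film = 1/(h_o·A) = 1/(19.9×14.8) = 0.003395 K/W
Sum of the known resistances R_other = 0.05143 K/W
Required total resistance R_tot = ΔT/Q_allow = 959/9010 = 0.1064 K/W
R_vermiculite fill = R_tot − R_other = 0.05501 K/W
L = R·k·A = 0.05501×0.0684×14.8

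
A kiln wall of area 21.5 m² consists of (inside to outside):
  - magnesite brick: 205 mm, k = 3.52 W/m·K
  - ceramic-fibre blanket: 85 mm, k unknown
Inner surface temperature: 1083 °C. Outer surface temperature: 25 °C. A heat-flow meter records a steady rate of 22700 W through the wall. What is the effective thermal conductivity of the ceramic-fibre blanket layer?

Model the wall as resistances in series:
R_magnesite brick = L/(kA) = 0.205/(3.52×21.5) = 0.002709 K/W
Sum of known resistances R_other = 0.002709 K/W
Total R = ΔT/Q = 1058/22700 = 0.04661 K/W
R_ceramic-fibre blanket = R_total − R_other = 0.0439 K/W
k = L/(R·A) = 0.085/(0.0439×21.5)

k ≈ 0.0901 W/(m·K)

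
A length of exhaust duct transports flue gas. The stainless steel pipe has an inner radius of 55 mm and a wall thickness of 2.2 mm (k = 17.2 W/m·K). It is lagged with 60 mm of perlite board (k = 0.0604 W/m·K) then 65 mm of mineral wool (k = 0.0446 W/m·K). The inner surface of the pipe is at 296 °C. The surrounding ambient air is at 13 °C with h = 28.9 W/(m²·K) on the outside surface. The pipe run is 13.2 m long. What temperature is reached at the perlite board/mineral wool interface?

For a radial system each layer contributes R = ln(r_out/r_in)/(2πkL); films add R = 1/(hA).
R_stainless steel pipe wall = ln(57.2/55)/(2π×17.2×13.2) = 2.749×10^-5 K/W
R_perlite board = ln(117.2/57.2)/(2π×0.0604×13.2) = 0.1432 K/W
R_mineral wool = ln(182.2/117.2)/(2π×0.0446×13.2) = 0.1193 K/W
R_outer film = 1/(h_o·2πr_oL) = 1/(28.9×2π×0.1822×13.2) = 0.00229 K/W
R_total = 0.2648 K/W
Q = ΔT/R_total = 283/0.2648
Q = 1070 W
T_interface = T_inner − Q·ΣR(inner→interface) = 296 − 1070×0.1432

T ≈ 143 °C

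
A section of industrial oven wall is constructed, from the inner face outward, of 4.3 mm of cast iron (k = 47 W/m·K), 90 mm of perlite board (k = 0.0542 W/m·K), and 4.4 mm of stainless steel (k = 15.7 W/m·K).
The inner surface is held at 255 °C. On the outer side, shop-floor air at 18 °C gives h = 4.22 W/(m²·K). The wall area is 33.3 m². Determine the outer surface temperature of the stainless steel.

Treating each layer as a thermal resistance in series:
R_cast iron = L/(kA) = 0.0043/(47×33.3) = 2.747×10^-6 K/W
R_perlite board = L/(kA) = 0.09/(0.0542×33.3) = 0.04987 K/W
R_stainless steel = L/(kA) = 0.0044/(15.7×33.3) = 8.416×10^-6 K/W
R_outer film = 1/(h_o·A) = 1/(4.22×33.3) = 0.007116 K/W
R_total = 0.05699 K/W;  Q = ΔT/R_total = 237/0.05699 = 4158 W
T_interface = T_inner − Q·ΣR(inner→interface) = 255 − 4160×0.04988

T ≈ 47.6 °C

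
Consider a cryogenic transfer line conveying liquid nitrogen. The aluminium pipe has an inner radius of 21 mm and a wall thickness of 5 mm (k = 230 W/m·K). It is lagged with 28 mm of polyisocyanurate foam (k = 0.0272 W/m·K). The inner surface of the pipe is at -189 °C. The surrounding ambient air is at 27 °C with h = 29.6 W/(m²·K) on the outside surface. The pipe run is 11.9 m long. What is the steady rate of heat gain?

Q ≈ 587 W

For a radial system each layer contributes R = ln(r_out/r_in)/(2πkL); films add R = 1/(hA).
R_aluminium pipe wall = ln(26/21)/(2π×230×11.9) = 1.242×10^-5 K/W
R_polyisocyanurate foam = ln(54/26)/(2π×0.0272×11.9) = 0.3594 K/W
R_outer film = 1/(h_o·2πr_oL) = 1/(29.6×2π×0.054×11.9) = 0.008367 K/W
R_total = 0.3678 K/W
Q = ΔT/R_total = 216/0.3678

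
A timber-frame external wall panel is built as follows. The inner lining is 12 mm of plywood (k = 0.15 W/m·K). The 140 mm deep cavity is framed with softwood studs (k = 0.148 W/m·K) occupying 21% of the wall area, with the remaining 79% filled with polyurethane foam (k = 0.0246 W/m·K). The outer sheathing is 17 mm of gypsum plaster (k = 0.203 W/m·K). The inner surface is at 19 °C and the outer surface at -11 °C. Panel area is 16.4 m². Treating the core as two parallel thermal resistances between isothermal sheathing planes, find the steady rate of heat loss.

Sheathing layers in series; stud and cavity paths in parallel between them.
R_inner = 0.012/(0.15×16.4) = 0.004878 K/W
R_stud  = 0.14/(0.148×0.21×16.4) = 0.2747 K/W
R_cav   = 0.14/(0.0246×0.79×16.4) = 0.4393 K/W
1/R_core = 1/R_stud + 1/R_cav → R_core = 0.169 K/W
R_outer = 0.017/(0.203×16.4) = 0.005106 K/W
R_total = 0.179 K/W
Q = ΔT/R_total = 30/0.179

Q ≈ 168 W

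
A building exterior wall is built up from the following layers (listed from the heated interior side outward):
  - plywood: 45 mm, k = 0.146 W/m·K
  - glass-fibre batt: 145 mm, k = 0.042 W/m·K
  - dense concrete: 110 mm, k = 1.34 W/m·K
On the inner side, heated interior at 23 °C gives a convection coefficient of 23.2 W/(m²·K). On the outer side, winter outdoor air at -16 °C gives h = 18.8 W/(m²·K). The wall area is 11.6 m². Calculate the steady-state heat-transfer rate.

Q ≈ 115 W

Model the wall as resistances in series:
R_inner film = 1/(h_i·A) = 1/(23.2×11.6) = 0.003716 K/W
R_plywood = L/(kA) = 0.045/(0.146×11.6) = 0.02657 K/W
R_glass-fibre batt = L/(kA) = 0.145/(0.042×11.6) = 0.2976 K/W
R_dense concrete = L/(kA) = 0.11/(1.34×11.6) = 0.007077 K/W
R_outer film = 1/(h_o·A) = 1/(18.8×11.6) = 0.004585 K/W
R_total = 0.3396 K/W
Q = ΔT / R_total = 39 / 0.3396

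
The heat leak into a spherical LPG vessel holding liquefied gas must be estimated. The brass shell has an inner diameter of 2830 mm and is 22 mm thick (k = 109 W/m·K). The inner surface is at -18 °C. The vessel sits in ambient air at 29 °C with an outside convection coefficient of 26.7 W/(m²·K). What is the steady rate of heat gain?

Spherical conduction: R = (1/r_in − 1/r_out)/(4πk) per layer; series-sum.
R_brass shell = (1/1.415 − 1/1.437)/(4π×109) = 7.899×10^-6 K/W
R_outer film = 1/(h·4πr_o²) = 1/(26.7×4π×1.437²) = 0.001443 K/W
R_total = 0.001451 K/W
Q = ΔT/R_total = 47/0.001451

Q ≈ 32400 W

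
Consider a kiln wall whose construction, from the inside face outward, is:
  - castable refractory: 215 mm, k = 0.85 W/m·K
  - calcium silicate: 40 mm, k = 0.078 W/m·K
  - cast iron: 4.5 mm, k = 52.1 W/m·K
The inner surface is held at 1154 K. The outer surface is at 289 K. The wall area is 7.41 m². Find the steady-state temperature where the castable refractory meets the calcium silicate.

T ≈ 868 K

Treating each layer as a thermal resistance in series:
R_castable refractory = L/(kA) = 0.215/(0.85×7.41) = 0.03414 K/W
R_calcium silicate = L/(kA) = 0.04/(0.078×7.41) = 0.06921 K/W
R_cast iron = L/(kA) = 0.0045/(52.1×7.41) = 1.166×10^-5 K/W
R_total = 0.1034 K/W;  Q = ΔT/R_total = 865/0.1034 = 8369 W
T_interface = T_inner − Q·ΣR(inner→interface) = 1154 − 8370×0.03414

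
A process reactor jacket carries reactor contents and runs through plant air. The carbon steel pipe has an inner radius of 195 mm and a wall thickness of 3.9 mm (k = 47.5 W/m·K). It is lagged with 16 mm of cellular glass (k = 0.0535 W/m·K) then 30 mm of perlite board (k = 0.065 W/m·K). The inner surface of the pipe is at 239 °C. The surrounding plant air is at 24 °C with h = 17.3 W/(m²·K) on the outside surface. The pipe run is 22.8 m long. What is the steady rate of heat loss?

Per-layer cylindrical resistances, series-summed:
R_carbon steel pipe wall = ln(198.9/195)/(2π×47.5×22.8) = 2.91×10^-6 K/W
R_cellular glass = ln(214.9/198.9)/(2π×0.0535×22.8) = 0.0101 K/W
R_perlite board = ln(244.9/214.9)/(2π×0.065×22.8) = 0.01403 K/W
R_outer film = 1/(h_o·2πr_oL) = 1/(17.3×2π×0.2449×22.8) = 0.001648 K/W
R_total = 0.02578 K/W
Q = ΔT/R_total = 215/0.02578

Q ≈ 8340 W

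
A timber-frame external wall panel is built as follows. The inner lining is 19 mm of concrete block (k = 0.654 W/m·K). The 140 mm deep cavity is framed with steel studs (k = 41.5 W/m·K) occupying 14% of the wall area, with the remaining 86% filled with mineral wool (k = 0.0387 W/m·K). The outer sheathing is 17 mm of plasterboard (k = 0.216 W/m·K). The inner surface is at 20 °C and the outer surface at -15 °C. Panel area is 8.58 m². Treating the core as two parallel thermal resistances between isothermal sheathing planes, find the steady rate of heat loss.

Q ≈ 2280 W

Sheathing layers in series; stud and cavity paths in parallel between them.
R_inner = 0.019/(0.654×8.58) = 0.003386 K/W
R_stud  = 0.14/(41.5×0.14×8.58) = 0.002808 K/W
R_cav   = 0.14/(0.0387×0.86×8.58) = 0.4903 K/W
1/R_core = 1/R_stud + 1/R_cav → R_core = 0.002792 K/W
R_outer = 0.017/(0.216×8.58) = 0.009173 K/W
R_total = 0.01535 K/W
Q = ΔT/R_total = 35/0.01535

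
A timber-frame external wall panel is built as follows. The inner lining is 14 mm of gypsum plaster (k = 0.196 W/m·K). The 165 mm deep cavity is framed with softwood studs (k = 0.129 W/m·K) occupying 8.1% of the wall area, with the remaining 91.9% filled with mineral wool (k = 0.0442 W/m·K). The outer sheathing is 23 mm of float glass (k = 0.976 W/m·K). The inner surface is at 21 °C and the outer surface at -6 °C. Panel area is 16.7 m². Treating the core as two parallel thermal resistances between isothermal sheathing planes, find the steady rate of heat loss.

Q ≈ 136 W

Sheathing layers in series; stud and cavity paths in parallel between them.
R_inner = 0.014/(0.196×16.7) = 0.004277 K/W
R_stud  = 0.165/(0.129×0.081×16.7) = 0.9456 K/W
R_cav   = 0.165/(0.0442×0.919×16.7) = 0.2432 K/W
1/R_core = 1/R_stud + 1/R_cav → R_core = 0.1935 K/W
R_outer = 0.023/(0.976×16.7) = 0.001411 K/W
R_total = 0.1992 K/W
Q = ΔT/R_total = 27/0.1992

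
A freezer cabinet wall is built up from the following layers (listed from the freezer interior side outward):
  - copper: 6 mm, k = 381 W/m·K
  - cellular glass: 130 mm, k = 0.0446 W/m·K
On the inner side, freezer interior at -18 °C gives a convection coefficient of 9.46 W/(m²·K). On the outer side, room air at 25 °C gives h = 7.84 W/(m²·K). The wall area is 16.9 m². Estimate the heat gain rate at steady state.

Q ≈ 231 W

Model the wall as resistances in series:
R_inner film = 1/(h_i·A) = 1/(9.46×16.9) = 0.006255 K/W
R_copper = L/(kA) = 0.006/(381×16.9) = 9.318×10^-7 K/W
R_cellular glass = L/(kA) = 0.13/(0.0446×16.9) = 0.1725 K/W
R_outer film = 1/(h_o·A) = 1/(7.84×16.9) = 0.007547 K/W
R_total = 0.1863 K/W
Q = ΔT / R_total = 43 / 0.1863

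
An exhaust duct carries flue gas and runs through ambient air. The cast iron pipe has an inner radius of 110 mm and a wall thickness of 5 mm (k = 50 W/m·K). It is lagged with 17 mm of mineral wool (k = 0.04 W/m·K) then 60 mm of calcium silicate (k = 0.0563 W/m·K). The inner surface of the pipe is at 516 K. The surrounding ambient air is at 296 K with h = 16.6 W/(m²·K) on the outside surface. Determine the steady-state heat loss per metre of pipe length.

Treating each annulus and film as a series resistance:
R_cast iron pipe wall = ln(115/110)/(2π×50×1) = 1.415×10^-4 K/W
R_mineral wool = ln(132/115)/(2π×0.04×1) = 0.5486 K/W
R_calcium silicate = ln(192/132)/(2π×0.0563×1) = 1.059 K/W
R_outer film = 1/(h_o·2πr_oL) = 1/(16.6×2π×0.192×1) = 0.04994 K/W
R_total = 1.658 K/W
Q = ΔT/R_total = 220/1.658

q′ ≈ 133 W/m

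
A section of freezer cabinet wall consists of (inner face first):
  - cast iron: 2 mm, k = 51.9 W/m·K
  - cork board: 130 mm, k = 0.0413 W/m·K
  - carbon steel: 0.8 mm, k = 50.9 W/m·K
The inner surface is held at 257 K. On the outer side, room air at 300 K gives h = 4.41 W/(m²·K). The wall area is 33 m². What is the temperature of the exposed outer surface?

Treating each layer as a thermal resistance in series:
R_cast iron = L/(kA) = 0.002/(51.9×33) = 1.168×10^-6 K/W
R_cork board = L/(kA) = 0.13/(0.0413×33) = 0.09538 K/W
R_carbon steel = L/(kA) = 0.0008/(50.9×33) = 4.763×10^-7 K/W
R_outer film = 1/(h_o·A) = 1/(4.41×33) = 0.006871 K/W
R_total = 0.1023 K/W;  Q = ΔT/R_total = 43/0.1023 = 420.5 W
T_interface = T_inner + Q·ΣR(inner→interface) = 257 + 421×0.09539

T ≈ 297 K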